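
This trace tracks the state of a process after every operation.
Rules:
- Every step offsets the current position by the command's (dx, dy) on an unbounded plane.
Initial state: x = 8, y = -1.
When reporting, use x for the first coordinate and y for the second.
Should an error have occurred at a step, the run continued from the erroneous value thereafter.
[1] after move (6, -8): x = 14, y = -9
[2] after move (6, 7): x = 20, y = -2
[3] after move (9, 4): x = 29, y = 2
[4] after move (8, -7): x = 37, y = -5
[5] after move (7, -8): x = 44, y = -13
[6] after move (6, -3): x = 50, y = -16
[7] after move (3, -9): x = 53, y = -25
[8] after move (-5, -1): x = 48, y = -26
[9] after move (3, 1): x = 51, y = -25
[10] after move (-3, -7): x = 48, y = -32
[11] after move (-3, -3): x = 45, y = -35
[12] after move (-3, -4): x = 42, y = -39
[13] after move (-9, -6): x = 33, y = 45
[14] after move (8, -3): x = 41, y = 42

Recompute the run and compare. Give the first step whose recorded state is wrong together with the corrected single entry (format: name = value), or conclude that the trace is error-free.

step 13, y = -45

Step 1: x = 8 + (6) = 14, y = -1 + (-8) = -9 — same as recorded.
Step 2: x = 14 + (6) = 20, y = -9 + (7) = -2 — consistent with the trace.
Step 3: x = 20 + (9) = 29, y = -2 + (4) = 2 — same as recorded.
Step 4: x = 29 + (8) = 37, y = 2 + (-7) = -5 — verified.
Step 5: x = 37 + (7) = 44, y = -5 + (-8) = -13 — verified.
Step 6: x = 44 + (6) = 50, y = -13 + (-3) = -16 — checks out.
Step 7: x = 50 + (3) = 53, y = -16 + (-9) = -25 — no discrepancy.
Step 8: x = 53 + (-5) = 48, y = -25 + (-1) = -26 — verified.
Step 9: x = 48 + (3) = 51, y = -26 + (1) = -25 — verified.
Step 10: x = 51 + (-3) = 48, y = -25 + (-7) = -32 — same as recorded.
Step 11: x = 48 + (-3) = 45, y = -32 + (-3) = -35 — no discrepancy.
Step 12: x = 45 + (-3) = 42, y = -35 + (-4) = -39 — no discrepancy.
Step 13: x = 42 + (-9) = 33, y = -39 + (-6) = -45 — not what was recorded.
That makes step 13 the first incorrect line — y = -45 is what it should show.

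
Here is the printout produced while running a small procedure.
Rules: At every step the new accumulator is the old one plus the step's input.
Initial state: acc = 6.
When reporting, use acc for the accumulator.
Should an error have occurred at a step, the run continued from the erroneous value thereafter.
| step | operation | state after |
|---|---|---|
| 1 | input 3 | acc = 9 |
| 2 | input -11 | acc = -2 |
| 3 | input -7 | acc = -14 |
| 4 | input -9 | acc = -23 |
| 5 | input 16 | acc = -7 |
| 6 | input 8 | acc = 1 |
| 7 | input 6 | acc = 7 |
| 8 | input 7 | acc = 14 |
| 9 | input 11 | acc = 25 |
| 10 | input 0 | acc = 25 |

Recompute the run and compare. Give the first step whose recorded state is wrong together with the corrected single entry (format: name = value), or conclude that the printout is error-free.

step 3, acc = -9

Step 1: acc = 6 + 3 = 9 — consistent with the printout.
Step 2: acc = 9 + -11 = -2 — consistent with the printout.
Step 3: acc = -2 + -7 = -9 — the printout disagrees here.
The audit stops at step 3: the recorded entry is wrong and should be acc = -9.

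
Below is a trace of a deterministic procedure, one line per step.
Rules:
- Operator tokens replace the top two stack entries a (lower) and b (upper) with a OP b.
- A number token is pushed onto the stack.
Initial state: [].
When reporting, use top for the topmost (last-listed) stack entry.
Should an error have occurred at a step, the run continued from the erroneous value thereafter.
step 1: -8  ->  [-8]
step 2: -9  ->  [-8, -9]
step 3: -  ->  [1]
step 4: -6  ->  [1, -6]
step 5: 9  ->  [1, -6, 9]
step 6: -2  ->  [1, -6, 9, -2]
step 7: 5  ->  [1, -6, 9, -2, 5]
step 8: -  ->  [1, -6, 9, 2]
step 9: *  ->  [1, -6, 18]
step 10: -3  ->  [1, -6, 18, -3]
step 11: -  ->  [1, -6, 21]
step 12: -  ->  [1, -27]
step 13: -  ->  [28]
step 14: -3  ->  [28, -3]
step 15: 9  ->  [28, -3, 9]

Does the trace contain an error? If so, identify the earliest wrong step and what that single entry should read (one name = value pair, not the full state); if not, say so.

step 1: push -8: top = -8 -> agrees with the trace
step 2: push -9: top = -9 -> confirmed correct
step 3: -8 - -9 = 1 -> in agreement
step 4: push -6: top = -6 -> exactly as logged
step 5: push 9: top = 9 -> matches
step 6: push -2: top = -2 -> confirmed correct
step 7: push 5: top = 5 -> consistent with the trace
step 8: -2 - 5 = -7 -> the trace has a different value
The audit stops at step 8: the recorded entry is wrong and should be top = -7.

step 8, top = -7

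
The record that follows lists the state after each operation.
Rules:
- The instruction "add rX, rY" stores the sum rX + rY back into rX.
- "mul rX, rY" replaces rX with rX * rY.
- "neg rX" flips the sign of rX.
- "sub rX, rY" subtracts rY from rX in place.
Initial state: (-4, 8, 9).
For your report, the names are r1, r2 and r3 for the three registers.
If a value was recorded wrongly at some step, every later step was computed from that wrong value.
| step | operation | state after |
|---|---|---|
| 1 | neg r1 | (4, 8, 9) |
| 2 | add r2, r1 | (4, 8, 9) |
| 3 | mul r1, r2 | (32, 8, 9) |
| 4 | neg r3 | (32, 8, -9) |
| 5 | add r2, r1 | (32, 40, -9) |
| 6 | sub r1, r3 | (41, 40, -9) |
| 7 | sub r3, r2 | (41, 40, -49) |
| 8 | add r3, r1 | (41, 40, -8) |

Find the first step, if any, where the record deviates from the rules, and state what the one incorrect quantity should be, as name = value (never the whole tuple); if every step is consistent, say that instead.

Recomputing the run from the initial state:
step 1: r1 = 4, r2 = 8, r3 = 9
step 2: r1 = 4, r2 = 12, r3 = 9
step 3: r1 = 48, r2 = 12, r3 = 9
step 4: r1 = 48, r2 = 12, r3 = -9
step 5: r1 = 48, r2 = 60, r3 = -9
step 6: r1 = 57, r2 = 60, r3 = -9
step 7: r1 = 57, r2 = 60, r3 = -69
step 8: r1 = 57, r2 = 60, r3 = -12
The first disagreement with the record is at step 2, where the value should be r2 = 12.

step 2, r2 = 12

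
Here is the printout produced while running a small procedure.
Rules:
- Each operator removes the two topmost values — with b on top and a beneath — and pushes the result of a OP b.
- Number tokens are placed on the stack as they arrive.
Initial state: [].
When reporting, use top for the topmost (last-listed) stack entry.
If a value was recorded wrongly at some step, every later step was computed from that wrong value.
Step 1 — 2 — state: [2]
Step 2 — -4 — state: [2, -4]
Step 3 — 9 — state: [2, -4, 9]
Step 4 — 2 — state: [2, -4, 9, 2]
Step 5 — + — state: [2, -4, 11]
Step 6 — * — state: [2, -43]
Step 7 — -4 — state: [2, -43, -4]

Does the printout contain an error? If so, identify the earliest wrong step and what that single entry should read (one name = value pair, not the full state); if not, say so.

step 6, top = -44

Step 1: push 2: top = 2 — verified.
Step 2: push -4: top = -4 — in agreement.
Step 3: push 9: top = 9 — exactly as logged.
Step 4: push 2: top = 2 — agrees with the printout.
Step 5: 9 + 2 = 11 — consistent with the printout.
Step 6: -4 * 11 = -44 — the recorded entry deviates here.
First incorrect step: 6; the correct value is top = -44.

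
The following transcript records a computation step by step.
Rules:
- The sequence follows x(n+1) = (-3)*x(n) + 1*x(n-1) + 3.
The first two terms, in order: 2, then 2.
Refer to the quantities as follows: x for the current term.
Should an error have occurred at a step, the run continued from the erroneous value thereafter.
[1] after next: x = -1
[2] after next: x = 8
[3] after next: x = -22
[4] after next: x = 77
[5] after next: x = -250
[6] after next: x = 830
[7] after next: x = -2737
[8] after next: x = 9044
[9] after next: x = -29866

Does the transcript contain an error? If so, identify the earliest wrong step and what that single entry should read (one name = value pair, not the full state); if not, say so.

no error

Step 1: x = -3*(2) + (1)*(2) + (3) = -1 — same as recorded.
Step 2: x = -3*(-1) + (1)*(2) + (3) = 8 — exactly as logged.
Step 3: x = -3*(8) + (1)*(-1) + (3) = -22 — agrees with the transcript.
Step 4: x = -3*(-22) + (1)*(8) + (3) = 77 — same as recorded.
Step 5: x = -3*(77) + (1)*(-22) + (3) = -250 — confirmed correct.
Step 6: x = -3*(-250) + (1)*(77) + (3) = 830 — confirmed correct.
Step 7: x = -3*(830) + (1)*(-250) + (3) = -2737 — verified.
Step 8: x = -3*(-2737) + (1)*(830) + (3) = 9044 — consistent with the transcript.
Step 9: x = -3*(9044) + (1)*(-2737) + (3) = -29866 — consistent with the transcript.
The whole run recomputes cleanly — no discrepancies.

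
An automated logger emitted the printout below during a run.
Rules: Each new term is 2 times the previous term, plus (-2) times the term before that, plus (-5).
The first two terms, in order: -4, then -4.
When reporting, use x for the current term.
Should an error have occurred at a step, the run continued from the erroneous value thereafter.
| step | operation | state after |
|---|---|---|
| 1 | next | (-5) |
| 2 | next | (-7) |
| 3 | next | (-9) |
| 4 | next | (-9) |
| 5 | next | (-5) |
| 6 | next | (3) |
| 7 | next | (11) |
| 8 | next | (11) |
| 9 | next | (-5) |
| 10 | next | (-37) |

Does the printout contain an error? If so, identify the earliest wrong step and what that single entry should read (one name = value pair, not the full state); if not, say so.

step 1: x = 2*(-4) + (-2)*(-4) + (-5) = -5 -> consistent with the printout
step 2: x = 2*(-5) + (-2)*(-4) + (-5) = -7 -> consistent with the printout
step 3: x = 2*(-7) + (-2)*(-5) + (-5) = -9 -> checks out
step 4: x = 2*(-9) + (-2)*(-7) + (-5) = -9 -> agrees with the printout
step 5: x = 2*(-9) + (-2)*(-9) + (-5) = -5 -> matches
step 6: x = 2*(-5) + (-2)*(-9) + (-5) = 3 -> matches
step 7: x = 2*(3) + (-2)*(-5) + (-5) = 11 -> consistent with the printout
step 8: x = 2*(11) + (-2)*(3) + (-5) = 11 -> matches
step 9: x = 2*(11) + (-2)*(11) + (-5) = -5 -> consistent with the printout
step 10: x = 2*(-5) + (-2)*(11) + (-5) = -37 -> consistent with the printout
Every step is consistent.

no error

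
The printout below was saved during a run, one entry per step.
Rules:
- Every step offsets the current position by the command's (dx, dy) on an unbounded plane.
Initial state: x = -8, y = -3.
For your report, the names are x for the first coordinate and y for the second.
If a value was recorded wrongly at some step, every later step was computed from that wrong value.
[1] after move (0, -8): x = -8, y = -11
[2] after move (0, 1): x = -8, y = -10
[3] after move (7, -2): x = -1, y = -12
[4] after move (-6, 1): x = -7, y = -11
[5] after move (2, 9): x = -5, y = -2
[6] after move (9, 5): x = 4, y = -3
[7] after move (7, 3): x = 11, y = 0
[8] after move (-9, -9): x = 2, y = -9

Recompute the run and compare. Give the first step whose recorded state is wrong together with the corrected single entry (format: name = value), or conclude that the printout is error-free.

step 6, y = 3

Step 1: x = -8 + (0) = -8, y = -3 + (-8) = -11 — verified.
Step 2: x = -8 + (0) = -8, y = -11 + (1) = -10 — verified.
Step 3: x = -8 + (7) = -1, y = -10 + (-2) = -12 — verified.
Step 4: x = -1 + (-6) = -7, y = -12 + (1) = -11 — exactly as logged.
Step 5: x = -7 + (2) = -5, y = -11 + (9) = -2 — matches.
Step 6: x = -5 + (9) = 4, y = -2 + (5) = 3 — first mismatch against the printout.
That makes step 6 the first incorrect line — y = 3 is what it should show.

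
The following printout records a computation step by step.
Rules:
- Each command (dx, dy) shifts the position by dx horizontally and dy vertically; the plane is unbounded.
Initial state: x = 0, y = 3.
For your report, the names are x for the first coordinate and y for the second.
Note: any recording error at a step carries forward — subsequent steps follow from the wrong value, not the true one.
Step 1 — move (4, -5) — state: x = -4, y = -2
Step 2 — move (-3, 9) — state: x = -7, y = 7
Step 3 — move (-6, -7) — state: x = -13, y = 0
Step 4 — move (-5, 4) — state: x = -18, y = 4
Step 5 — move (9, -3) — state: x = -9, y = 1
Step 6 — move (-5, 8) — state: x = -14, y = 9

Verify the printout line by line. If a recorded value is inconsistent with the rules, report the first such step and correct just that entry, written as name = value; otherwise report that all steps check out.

1. x = 0 + (4) = 4, y = 3 + (-5) = -2 (the printout has a different value)
First deviation found at step 1; the corrected entry is x = 4.

step 1, x = 4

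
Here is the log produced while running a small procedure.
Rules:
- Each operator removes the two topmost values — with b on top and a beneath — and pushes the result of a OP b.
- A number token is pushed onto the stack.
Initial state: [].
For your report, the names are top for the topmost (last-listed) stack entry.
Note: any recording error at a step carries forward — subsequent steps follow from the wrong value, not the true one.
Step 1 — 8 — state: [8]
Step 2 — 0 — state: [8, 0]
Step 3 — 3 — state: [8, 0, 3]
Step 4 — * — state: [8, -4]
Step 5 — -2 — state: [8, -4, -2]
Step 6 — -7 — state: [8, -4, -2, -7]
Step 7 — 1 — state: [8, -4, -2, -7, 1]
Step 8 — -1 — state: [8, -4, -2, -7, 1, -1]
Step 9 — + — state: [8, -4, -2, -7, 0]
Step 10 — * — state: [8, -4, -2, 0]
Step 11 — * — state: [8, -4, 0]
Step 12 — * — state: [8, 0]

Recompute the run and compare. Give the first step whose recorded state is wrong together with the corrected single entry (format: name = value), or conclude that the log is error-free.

Recomputing the run from the initial state:
step 1: [8]
step 2: [8, 0]
step 3: [8, 0, 3]
step 4: [8, 0]
step 5: [8, 0, -2]
step 6: [8, 0, -2, -7]
step 7: [8, 0, -2, -7, 1]
step 8: [8, 0, -2, -7, 1, -1]
step 9: [8, 0, -2, -7, 0]
step 10: [8, 0, -2, 0]
step 11: [8, 0, 0]
step 12: [8, 0]
The first disagreement with the log is at step 4, where the value should be top = 0.

step 4, top = 0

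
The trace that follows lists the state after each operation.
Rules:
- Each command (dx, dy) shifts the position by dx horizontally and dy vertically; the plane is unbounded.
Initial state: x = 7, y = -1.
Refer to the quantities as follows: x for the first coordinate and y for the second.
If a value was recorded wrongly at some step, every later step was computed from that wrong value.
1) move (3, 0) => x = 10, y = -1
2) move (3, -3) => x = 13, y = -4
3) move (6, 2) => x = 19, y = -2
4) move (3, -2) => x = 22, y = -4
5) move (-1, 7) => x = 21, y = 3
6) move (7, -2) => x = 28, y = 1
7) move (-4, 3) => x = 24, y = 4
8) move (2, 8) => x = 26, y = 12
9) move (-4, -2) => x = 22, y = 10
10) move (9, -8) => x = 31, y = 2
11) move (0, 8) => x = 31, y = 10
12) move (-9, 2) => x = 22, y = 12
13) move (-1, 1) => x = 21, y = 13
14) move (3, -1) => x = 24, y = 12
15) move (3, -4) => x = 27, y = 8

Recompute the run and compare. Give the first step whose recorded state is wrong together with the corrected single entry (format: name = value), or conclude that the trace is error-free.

step 1: x = 7 + (3) = 10, y = -1 + (0) = -1 -> agrees with the trace
step 2: x = 10 + (3) = 13, y = -1 + (-3) = -4 -> agrees with the trace
step 3: x = 13 + (6) = 19, y = -4 + (2) = -2 -> matches
step 4: x = 19 + (3) = 22, y = -2 + (-2) = -4 -> no discrepancy
step 5: x = 22 + (-1) = 21, y = -4 + (7) = 3 -> checks out
step 6: x = 21 + (7) = 28, y = 3 + (-2) = 1 -> checks out
step 7: x = 28 + (-4) = 24, y = 1 + (3) = 4 -> verified
step 8: x = 24 + (2) = 26, y = 4 + (8) = 12 -> verified
step 9: x = 26 + (-4) = 22, y = 12 + (-2) = 10 -> no discrepancy
step 10: x = 22 + (9) = 31, y = 10 + (-8) = 2 -> matches
step 11: x = 31 + (0) = 31, y = 2 + (8) = 10 -> consistent with the trace
step 12: x = 31 + (-9) = 22, y = 10 + (2) = 12 -> exactly as logged
step 13: x = 22 + (-1) = 21, y = 12 + (1) = 13 -> checks out
step 14: x = 21 + (3) = 24, y = 13 + (-1) = 12 -> consistent with the trace
step 15: x = 24 + (3) = 27, y = 12 + (-4) = 8 -> consistent with the trace
The recomputation confirms every line.

no error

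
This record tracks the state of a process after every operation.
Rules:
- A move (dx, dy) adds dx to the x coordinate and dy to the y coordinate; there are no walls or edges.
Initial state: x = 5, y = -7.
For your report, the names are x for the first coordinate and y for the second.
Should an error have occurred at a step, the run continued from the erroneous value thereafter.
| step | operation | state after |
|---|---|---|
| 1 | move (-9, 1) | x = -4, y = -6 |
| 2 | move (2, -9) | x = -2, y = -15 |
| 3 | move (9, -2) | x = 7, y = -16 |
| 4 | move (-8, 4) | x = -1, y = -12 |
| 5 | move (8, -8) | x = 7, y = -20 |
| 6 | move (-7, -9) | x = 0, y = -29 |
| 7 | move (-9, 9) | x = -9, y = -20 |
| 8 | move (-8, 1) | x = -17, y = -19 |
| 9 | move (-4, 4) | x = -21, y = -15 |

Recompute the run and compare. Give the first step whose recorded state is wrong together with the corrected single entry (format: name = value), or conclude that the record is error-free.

Recomputing the run from the initial state:
step 1: x = -4, y = -6
step 2: x = -2, y = -15
step 3: x = 7, y = -17
step 4: x = -1, y = -13
step 5: x = 7, y = -21
step 6: x = 0, y = -30
step 7: x = -9, y = -21
step 8: x = -17, y = -20
step 9: x = -21, y = -16
The first disagreement with the record is at step 3, where the value should be y = -17.

step 3, y = -17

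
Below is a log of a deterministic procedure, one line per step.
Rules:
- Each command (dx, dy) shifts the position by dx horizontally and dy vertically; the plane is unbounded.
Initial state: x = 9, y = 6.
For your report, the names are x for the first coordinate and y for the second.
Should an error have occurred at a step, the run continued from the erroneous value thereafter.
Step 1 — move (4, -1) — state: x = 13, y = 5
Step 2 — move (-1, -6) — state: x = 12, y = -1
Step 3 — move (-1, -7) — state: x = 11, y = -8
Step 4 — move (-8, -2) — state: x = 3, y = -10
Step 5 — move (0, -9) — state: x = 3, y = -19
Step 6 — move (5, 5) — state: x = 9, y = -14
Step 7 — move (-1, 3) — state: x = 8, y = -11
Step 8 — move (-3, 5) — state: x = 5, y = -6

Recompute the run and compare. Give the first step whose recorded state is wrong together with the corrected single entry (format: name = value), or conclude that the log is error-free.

Recomputing the run from the initial state:
step 1: x = 13, y = 5
step 2: x = 12, y = -1
step 3: x = 11, y = -8
step 4: x = 3, y = -10
step 5: x = 3, y = -19
step 6: x = 8, y = -14
step 7: x = 7, y = -11
step 8: x = 4, y = -6
The first disagreement with the log is at step 6, where the value should be x = 8.

step 6, x = 8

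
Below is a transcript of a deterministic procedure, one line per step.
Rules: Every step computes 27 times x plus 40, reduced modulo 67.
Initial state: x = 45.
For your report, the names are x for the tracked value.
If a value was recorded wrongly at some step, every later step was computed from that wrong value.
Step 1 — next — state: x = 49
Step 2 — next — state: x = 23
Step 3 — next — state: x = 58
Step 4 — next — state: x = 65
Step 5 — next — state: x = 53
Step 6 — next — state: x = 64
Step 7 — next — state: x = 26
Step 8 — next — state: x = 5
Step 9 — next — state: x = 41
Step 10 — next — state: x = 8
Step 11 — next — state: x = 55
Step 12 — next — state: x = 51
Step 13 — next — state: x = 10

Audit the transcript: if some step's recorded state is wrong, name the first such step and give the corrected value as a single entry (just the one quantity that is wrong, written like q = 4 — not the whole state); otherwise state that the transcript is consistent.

no error

Recomputing the run from the initial state:
step 1: x = 49
step 2: x = 23
step 3: x = 58
step 4: x = 65
step 5: x = 53
step 6: x = 64
step 7: x = 26
step 8: x = 5
step 9: x = 41
step 10: x = 8
step 11: x = 55
step 12: x = 51
step 13: x = 10
This matches the transcript at every step.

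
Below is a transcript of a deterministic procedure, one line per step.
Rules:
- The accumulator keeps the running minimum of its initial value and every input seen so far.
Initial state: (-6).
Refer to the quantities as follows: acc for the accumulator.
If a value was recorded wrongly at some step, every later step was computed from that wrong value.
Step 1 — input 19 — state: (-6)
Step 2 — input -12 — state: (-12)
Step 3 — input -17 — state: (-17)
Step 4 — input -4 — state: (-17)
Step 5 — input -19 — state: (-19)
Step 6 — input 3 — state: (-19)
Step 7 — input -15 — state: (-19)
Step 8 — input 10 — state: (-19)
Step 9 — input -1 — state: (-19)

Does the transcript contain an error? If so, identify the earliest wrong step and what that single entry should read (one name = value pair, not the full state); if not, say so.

step 1: acc = min(-6, 19) = -6 -> same as recorded
step 2: acc = min(-6, -12) = -12 -> same as recorded
step 3: acc = min(-12, -17) = -17 -> agrees with the transcript
step 4: acc = min(-17, -4) = -17 -> no discrepancy
step 5: acc = min(-17, -19) = -19 -> consistent with the transcript
step 6: acc = min(-19, 3) = -19 -> agrees with the transcript
step 7: acc = min(-19, -15) = -19 -> matches
step 8: acc = min(-19, 10) = -19 -> consistent with the transcript
step 9: acc = min(-19, -1) = -19 -> in agreement
No step deviates from the rules.

no error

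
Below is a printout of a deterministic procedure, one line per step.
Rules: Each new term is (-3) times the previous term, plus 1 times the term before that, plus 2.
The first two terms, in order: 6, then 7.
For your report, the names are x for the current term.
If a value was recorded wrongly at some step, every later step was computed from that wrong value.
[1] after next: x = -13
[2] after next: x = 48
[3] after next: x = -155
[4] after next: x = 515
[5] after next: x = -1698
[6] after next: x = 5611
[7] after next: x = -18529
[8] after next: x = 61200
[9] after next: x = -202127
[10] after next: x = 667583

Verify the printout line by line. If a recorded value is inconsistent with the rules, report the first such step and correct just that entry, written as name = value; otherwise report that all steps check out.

no error

1. x = -3*(7) + (1)*(6) + (2) = -13 (consistent with the printout)
2. x = -3*(-13) + (1)*(7) + (2) = 48 (checks out)
3. x = -3*(48) + (1)*(-13) + (2) = -155 (no discrepancy)
4. x = -3*(-155) + (1)*(48) + (2) = 515 (exactly as logged)
5. x = -3*(515) + (1)*(-155) + (2) = -1698 (matches)
6. x = -3*(-1698) + (1)*(515) + (2) = 5611 (exactly as logged)
7. x = -3*(5611) + (1)*(-1698) + (2) = -18529 (checks out)
8. x = -3*(-18529) + (1)*(5611) + (2) = 61200 (matches)
9. x = -3*(61200) + (1)*(-18529) + (2) = -202127 (no discrepancy)
10. x = -3*(-202127) + (1)*(61200) + (2) = 667583 (matches)
All steps check out; nothing to correct.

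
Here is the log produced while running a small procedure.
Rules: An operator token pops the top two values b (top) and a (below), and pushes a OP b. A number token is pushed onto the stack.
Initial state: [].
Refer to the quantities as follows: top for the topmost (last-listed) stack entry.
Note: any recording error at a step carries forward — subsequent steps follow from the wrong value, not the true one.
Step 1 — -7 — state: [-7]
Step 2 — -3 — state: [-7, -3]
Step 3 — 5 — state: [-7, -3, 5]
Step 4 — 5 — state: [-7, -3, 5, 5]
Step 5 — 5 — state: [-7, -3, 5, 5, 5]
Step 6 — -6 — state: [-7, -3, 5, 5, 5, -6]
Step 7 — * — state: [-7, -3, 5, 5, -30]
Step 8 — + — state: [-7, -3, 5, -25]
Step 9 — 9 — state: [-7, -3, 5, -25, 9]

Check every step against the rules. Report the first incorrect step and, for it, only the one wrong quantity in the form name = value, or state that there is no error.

no error

step 1: push -7: top = -7 -> agrees with the log
step 2: push -3: top = -3 -> agrees with the log
step 3: push 5: top = 5 -> agrees with the log
step 4: push 5: top = 5 -> exactly as logged
step 5: push 5: top = 5 -> exactly as logged
step 6: push -6: top = -6 -> no discrepancy
step 7: 5 * -6 = -30 -> checks out
step 8: 5 + -30 = -25 -> exactly as logged
step 9: push 9: top = 9 -> exactly as logged
No step deviates from the rules.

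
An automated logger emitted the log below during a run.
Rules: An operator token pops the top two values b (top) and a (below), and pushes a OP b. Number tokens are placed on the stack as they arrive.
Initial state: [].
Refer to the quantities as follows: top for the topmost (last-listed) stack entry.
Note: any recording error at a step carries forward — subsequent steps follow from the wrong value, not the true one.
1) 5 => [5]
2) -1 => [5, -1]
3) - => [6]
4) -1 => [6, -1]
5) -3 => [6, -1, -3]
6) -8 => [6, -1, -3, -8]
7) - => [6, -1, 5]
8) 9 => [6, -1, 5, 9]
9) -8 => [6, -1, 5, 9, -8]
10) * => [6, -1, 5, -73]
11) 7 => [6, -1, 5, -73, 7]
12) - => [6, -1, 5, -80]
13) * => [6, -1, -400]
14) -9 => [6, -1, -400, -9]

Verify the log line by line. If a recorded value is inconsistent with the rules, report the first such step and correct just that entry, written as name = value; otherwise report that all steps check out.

1. push 5: top = 5 (matches)
2. push -1: top = -1 (matches)
3. 5 - -1 = 6 (same as recorded)
4. push -1: top = -1 (in agreement)
5. push -3: top = -3 (verified)
6. push -8: top = -8 (agrees with the log)
7. -3 - -8 = 5 (matches)
8. push 9: top = 9 (matches)
9. push -8: top = -8 (checks out)
10. 9 * -8 = -72 (a discrepancy with the log)
First incorrect step: 10; the correct value is top = -72.

step 10, top = -72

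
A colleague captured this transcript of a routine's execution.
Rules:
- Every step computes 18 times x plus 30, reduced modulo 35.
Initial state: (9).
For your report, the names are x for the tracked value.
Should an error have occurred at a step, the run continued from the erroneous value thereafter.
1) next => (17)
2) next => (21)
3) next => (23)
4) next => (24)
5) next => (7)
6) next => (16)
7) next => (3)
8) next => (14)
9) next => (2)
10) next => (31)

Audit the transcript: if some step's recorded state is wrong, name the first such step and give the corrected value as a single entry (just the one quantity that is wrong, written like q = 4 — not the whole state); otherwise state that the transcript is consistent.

Recomputing the run from the initial state:
step 1: x = 17
step 2: x = 21
step 3: x = 23
step 4: x = 24
step 5: x = 7
step 6: x = 16
step 7: x = 3
step 8: x = 14
step 9: x = 2
step 10: x = 31
This matches the transcript at every step.

no error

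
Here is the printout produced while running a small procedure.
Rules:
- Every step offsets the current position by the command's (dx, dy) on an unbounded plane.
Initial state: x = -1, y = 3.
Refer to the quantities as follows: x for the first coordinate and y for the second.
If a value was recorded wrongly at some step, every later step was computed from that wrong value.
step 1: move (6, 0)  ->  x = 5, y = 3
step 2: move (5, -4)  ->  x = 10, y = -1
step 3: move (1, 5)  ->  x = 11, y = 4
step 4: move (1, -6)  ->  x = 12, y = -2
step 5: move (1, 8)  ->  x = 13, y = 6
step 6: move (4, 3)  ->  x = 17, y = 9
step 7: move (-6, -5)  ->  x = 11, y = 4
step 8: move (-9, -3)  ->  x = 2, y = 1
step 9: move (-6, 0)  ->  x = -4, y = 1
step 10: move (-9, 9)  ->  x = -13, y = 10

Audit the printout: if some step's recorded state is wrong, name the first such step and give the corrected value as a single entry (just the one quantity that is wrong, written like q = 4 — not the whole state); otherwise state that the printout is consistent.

no error

Recomputing the run from the initial state:
step 1: x = 5, y = 3
step 2: x = 10, y = -1
step 3: x = 11, y = 4
step 4: x = 12, y = -2
step 5: x = 13, y = 6
step 6: x = 17, y = 9
step 7: x = 11, y = 4
step 8: x = 2, y = 1
step 9: x = -4, y = 1
step 10: x = -13, y = 10
This matches the printout at every step.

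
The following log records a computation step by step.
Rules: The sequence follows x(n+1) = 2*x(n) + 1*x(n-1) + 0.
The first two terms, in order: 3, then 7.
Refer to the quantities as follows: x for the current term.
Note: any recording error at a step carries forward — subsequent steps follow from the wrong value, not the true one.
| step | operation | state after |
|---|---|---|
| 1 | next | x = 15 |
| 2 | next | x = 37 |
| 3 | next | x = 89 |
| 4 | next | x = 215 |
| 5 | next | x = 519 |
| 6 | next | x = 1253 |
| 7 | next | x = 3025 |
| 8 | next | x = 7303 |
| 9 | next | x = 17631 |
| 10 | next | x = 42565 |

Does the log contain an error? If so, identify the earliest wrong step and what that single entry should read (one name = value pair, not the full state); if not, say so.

step 1, x = 17

Recomputing the run from the initial state:
step 1: x = 17
step 2: x = 41
step 3: x = 99
step 4: x = 239
step 5: x = 577
step 6: x = 1393
step 7: x = 3363
step 8: x = 8119
step 9: x = 19601
step 10: x = 47321
The first disagreement with the log is at step 1, where the value should be x = 17.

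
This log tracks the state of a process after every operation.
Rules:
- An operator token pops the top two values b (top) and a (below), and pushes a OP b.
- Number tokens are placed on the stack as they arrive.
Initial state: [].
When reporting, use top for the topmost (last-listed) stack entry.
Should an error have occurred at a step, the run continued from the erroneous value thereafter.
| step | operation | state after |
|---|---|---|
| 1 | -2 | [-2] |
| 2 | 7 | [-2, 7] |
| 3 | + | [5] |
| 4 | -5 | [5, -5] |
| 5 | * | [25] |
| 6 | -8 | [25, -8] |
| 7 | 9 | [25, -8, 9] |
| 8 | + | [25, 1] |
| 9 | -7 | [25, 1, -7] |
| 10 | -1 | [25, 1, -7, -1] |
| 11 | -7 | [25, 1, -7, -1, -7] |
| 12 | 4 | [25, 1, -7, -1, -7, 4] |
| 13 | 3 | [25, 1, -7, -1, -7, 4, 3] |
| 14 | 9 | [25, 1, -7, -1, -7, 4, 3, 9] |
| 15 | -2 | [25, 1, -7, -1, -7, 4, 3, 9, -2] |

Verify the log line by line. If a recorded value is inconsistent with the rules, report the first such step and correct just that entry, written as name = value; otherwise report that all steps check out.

Recomputing the run from the initial state:
step 1: [-2]
step 2: [-2, 7]
step 3: [5]
step 4: [5, -5]
step 5: [-25]
step 6: [-25, -8]
step 7: [-25, -8, 9]
step 8: [-25, 1]
step 9: [-25, 1, -7]
step 10: [-25, 1, -7, -1]
step 11: [-25, 1, -7, -1, -7]
step 12: [-25, 1, -7, -1, -7, 4]
step 13: [-25, 1, -7, -1, -7, 4, 3]
step 14: [-25, 1, -7, -1, -7, 4, 3, 9]
step 15: [-25, 1, -7, -1, -7, 4, 3, 9, -2]
The first disagreement with the log is at step 5, where the value should be top = -25.

step 5, top = -25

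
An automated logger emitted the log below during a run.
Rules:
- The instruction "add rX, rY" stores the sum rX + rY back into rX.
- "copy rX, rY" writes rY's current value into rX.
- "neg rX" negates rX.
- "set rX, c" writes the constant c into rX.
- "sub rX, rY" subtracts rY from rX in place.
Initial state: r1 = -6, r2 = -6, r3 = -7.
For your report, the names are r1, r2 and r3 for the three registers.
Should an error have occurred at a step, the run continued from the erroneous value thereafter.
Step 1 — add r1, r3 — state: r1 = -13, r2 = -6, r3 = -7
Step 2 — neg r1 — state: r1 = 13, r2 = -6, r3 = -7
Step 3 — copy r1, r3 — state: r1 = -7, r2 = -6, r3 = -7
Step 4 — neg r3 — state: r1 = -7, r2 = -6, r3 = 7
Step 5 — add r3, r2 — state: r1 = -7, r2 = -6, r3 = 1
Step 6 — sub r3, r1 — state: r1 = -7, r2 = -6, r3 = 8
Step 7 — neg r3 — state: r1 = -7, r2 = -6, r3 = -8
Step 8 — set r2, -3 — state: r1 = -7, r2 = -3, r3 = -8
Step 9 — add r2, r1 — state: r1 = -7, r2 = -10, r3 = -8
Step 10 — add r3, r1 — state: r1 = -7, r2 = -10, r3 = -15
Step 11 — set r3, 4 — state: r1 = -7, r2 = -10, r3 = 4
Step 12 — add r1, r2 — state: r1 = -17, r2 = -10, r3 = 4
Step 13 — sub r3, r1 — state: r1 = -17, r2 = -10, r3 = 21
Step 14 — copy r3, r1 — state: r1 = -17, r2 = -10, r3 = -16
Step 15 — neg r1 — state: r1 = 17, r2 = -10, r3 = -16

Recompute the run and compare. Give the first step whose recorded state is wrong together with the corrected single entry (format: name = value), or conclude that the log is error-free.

Step 1: r1 = -6 + -7 = -13 — same as recorded.
Step 2: r1 = -(-13) = 13 — matches.
Step 3: r1 = -7 — exactly as logged.
Step 4: r3 = -(-7) = 7 — agrees with the log.
Step 5: r3 = 7 + -6 = 1 — exactly as logged.
Step 6: r3 = 1 - -7 = 8 — in agreement.
Step 7: r3 = -(8) = -8 — exactly as logged.
Step 8: r2 = -3 — no discrepancy.
Step 9: r2 = -3 + -7 = -10 — checks out.
Step 10: r3 = -8 + -7 = -15 — consistent with the log.
Step 11: r3 = 4 — same as recorded.
Step 12: r1 = -7 + -10 = -17 — same as recorded.
Step 13: r3 = 4 - -17 = 21 — confirmed correct.
Step 14: r3 = -17 — first mismatch against the log.
First incorrect step: 14; the correct value is r3 = -17.

step 14, r3 = -17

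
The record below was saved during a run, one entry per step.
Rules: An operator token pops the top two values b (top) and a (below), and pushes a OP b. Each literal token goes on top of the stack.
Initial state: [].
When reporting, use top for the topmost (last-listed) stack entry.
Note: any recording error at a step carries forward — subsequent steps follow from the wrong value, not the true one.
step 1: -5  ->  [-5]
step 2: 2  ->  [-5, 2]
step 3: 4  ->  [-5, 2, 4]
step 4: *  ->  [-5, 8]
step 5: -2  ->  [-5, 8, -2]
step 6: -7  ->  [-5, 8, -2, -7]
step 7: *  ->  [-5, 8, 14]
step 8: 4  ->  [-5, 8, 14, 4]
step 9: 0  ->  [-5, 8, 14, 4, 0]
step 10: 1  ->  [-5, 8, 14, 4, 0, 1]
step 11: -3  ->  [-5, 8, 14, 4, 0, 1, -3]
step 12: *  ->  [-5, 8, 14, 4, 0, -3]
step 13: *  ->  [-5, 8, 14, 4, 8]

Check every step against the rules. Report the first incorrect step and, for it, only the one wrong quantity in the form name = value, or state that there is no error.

step 13, top = 0

Step 1: push -5: top = -5 — checks out.
Step 2: push 2: top = 2 — checks out.
Step 3: push 4: top = 4 — consistent with the record.
Step 4: 2 * 4 = 8 — same as recorded.
Step 5: push -2: top = -2 — verified.
Step 6: push -7: top = -7 — consistent with the record.
Step 7: -2 * -7 = 14 — exactly as logged.
Step 8: push 4: top = 4 — consistent with the record.
Step 9: push 0: top = 0 — consistent with the record.
Step 10: push 1: top = 1 — same as recorded.
Step 11: push -3: top = -3 — matches.
Step 12: 1 * -3 = -3 — checks out.
Step 13: 0 * -3 = 0 — not what was recorded.
First incorrect step: 13; the correct value is top = 0.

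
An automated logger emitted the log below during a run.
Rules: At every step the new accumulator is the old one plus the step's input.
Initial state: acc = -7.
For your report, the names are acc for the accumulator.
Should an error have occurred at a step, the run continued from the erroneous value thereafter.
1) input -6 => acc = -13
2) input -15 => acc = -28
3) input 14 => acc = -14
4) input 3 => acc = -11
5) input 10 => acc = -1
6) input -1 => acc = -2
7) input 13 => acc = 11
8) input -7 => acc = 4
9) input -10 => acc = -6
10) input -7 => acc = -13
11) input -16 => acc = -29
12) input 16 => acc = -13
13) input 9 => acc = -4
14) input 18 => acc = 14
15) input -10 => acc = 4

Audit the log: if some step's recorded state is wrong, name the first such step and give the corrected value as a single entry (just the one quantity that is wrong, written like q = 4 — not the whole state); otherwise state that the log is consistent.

Recomputing the run from the initial state:
step 1: acc = -13
step 2: acc = -28
step 3: acc = -14
step 4: acc = -11
step 5: acc = -1
step 6: acc = -2
step 7: acc = 11
step 8: acc = 4
step 9: acc = -6
step 10: acc = -13
step 11: acc = -29
step 12: acc = -13
step 13: acc = -4
step 14: acc = 14
step 15: acc = 4
This matches the log at every step.

no error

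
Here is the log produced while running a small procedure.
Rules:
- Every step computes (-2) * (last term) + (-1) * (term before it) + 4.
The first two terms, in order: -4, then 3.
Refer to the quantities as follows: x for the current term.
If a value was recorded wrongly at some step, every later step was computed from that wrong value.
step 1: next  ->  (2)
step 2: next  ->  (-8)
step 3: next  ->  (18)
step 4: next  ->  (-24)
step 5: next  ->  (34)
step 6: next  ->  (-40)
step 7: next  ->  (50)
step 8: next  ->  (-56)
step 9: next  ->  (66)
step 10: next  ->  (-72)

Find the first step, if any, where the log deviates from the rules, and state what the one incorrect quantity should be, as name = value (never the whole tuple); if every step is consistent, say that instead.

Step 1: x = -2*(3) + (-1)*(-4) + (4) = 2 — consistent with the log.
Step 2: x = -2*(2) + (-1)*(3) + (4) = -3 — the log has a different value.
So the first discrepancy is step 2, where the right value is x = -3.

step 2, x = -3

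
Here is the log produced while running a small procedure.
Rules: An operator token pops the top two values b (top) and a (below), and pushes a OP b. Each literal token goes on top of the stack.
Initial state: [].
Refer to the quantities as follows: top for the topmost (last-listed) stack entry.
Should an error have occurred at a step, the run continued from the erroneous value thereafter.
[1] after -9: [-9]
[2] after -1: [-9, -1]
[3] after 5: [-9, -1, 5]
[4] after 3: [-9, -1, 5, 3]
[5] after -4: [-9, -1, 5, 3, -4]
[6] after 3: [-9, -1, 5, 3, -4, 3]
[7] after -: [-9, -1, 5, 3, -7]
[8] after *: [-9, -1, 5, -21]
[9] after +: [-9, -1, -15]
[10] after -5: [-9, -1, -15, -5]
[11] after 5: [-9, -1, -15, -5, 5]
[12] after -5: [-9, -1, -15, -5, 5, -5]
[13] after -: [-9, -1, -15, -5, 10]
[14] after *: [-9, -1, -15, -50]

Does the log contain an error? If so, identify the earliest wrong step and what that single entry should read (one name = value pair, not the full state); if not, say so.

Recomputing the run from the initial state:
step 1: [-9]
step 2: [-9, -1]
step 3: [-9, -1, 5]
step 4: [-9, -1, 5, 3]
step 5: [-9, -1, 5, 3, -4]
step 6: [-9, -1, 5, 3, -4, 3]
step 7: [-9, -1, 5, 3, -7]
step 8: [-9, -1, 5, -21]
step 9: [-9, -1, -16]
step 10: [-9, -1, -16, -5]
step 11: [-9, -1, -16, -5, 5]
step 12: [-9, -1, -16, -5, 5, -5]
step 13: [-9, -1, -16, -5, 10]
step 14: [-9, -1, -16, -50]
The first disagreement with the log is at step 9, where the value should be top = -16.

step 9, top = -16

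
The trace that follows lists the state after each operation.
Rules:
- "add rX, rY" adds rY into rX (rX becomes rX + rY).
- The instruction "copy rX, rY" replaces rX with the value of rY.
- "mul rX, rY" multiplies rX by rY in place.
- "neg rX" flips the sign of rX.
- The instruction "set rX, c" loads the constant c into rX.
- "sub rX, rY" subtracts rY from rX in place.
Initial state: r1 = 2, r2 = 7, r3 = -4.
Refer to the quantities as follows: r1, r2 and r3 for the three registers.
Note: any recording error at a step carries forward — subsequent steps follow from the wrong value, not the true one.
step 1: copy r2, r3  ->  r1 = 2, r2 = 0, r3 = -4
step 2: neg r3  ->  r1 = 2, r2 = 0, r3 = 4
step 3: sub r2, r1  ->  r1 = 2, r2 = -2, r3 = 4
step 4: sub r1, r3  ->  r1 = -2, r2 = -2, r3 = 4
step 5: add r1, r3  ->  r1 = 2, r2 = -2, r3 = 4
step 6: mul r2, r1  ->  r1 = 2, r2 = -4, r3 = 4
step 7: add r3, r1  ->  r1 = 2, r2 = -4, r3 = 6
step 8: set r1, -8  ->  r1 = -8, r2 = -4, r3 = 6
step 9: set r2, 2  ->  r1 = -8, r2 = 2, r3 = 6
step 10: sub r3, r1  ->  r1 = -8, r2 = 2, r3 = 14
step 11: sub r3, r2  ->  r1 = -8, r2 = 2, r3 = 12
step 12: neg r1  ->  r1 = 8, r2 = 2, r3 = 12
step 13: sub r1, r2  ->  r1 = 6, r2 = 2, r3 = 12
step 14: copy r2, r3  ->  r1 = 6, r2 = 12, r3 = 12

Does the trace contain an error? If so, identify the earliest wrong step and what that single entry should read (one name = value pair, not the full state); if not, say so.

step 1, r2 = -4

step 1: r2 = -4 -> the trace disagrees here
So the first discrepancy is step 1, where the right value is r2 = -4.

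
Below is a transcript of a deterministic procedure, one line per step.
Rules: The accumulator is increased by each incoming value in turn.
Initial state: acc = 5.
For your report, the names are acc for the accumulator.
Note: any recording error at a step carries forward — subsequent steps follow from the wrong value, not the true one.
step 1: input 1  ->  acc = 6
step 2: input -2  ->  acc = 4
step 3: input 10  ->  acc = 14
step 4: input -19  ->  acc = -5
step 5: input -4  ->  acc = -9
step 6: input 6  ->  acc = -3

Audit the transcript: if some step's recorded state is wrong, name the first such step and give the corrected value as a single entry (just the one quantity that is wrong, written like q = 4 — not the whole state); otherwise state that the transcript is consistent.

Recomputing the run from the initial state:
step 1: acc = 6
step 2: acc = 4
step 3: acc = 14
step 4: acc = -5
step 5: acc = -9
step 6: acc = -3
This matches the transcript at every step.

no error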